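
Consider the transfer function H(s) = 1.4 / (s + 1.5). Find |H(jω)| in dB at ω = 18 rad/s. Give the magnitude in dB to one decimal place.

-22.2 dB

|j18 + 1.5| = √(18² + 1.5²) = 18.06
|H(j18)| = 1.4 / 18.06 = 0.077509
20 log₁₀(0.077509) = -22.21 dB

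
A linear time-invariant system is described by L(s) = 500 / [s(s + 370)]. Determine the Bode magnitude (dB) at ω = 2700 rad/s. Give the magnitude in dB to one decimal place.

-83.4 dB

|j2700 + 370| = √(2700² + 370²) = 2725
|j2700| = 2700
|L(j2700)| = 500 / (2725 × 2700) = 6.7952e-05
20 log₁₀(6.7952e-05) = -83.36 dB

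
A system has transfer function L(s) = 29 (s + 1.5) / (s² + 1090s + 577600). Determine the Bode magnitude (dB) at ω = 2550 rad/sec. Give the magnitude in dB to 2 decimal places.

-38.94 dB

|j2550 + 1.5| = √(2550² + 1.5²) = 2550
|(j2550)² + 1090(j2550) + 577600| = |-5.9249e+06 + j2.7795e+06| = 6.544e+06
|L(j2550)| = 29 × 2550 / 6.544e+06 = 0.0113
20 log₁₀(0.0113) = -38.939 dB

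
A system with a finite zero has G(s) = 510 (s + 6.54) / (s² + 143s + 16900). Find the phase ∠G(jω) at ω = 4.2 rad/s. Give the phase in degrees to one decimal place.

30.7°

∠(j4.2 + 6.54) = arctan(4.2/6.54) = 32.71°
∠[(j4.2)² + 143(j4.2) + 16900] = ∠[16882 + j600.6] = 2.04°
∠G(j4.2) = 32.71° − 2.04° = 30.67°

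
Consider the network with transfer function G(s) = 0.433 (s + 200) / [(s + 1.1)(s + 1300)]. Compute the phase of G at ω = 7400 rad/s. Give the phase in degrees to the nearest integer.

∠(j7400 + 200) = arctan(7400/200) = 88.45°
∠(j7400 + 1.1) = arctan(7400/1.1) = 89.99°
∠(j7400 + 1300) = arctan(7400/1300) = 80.04°
∠G(j7400) = 88.45° − (89.99° + 80.04°) = -81.58°

-82 deg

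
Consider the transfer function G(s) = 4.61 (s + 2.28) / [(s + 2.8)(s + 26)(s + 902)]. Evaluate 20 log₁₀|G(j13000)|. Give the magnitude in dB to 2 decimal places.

|j13000 + 2.28| = √(13000² + 2.28²) = 1.3e+04
|j13000 + 2.8| = √(13000² + 2.8²) = 1.3e+04
|j13000 + 26| = √(13000² + 26²) = 1.3e+04
|j13000 + 902| = √(13000² + 902²) = 1.303e+04
|G(j13000)| = 4.61 × 1.3e+04 / (1.3e+04 × 1.3e+04 × 1.303e+04) = 2.7213e-08
20 log₁₀(2.7213e-08) = -151.305 dB

-151.30 dB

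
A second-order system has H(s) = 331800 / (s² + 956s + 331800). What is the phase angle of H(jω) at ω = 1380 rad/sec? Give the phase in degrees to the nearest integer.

∠[(j1380)² + 956(j1380) + 331800] = ∠[-1.5726e+06 + j1.3193e+06] = 140.01°
∠H(j1380) = −140.01° = -140.01°

-140 deg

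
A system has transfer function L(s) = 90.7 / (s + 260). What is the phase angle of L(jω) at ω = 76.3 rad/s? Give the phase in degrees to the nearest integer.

∠(j76.3 + 260) = arctan(76.3/260) = 16.35°
∠L(j76.3) = −16.35° = -16.35°

-16 deg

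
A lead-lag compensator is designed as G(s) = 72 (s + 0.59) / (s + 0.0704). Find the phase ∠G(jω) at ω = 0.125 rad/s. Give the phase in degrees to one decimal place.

-48.6°

∠(j0.125 + 0.59) = arctan(0.125/0.59) = 11.96°
∠(j0.125 + 0.0704) = arctan(0.125/0.0704) = 60.61°
∠G(j0.125) = 11.96° − 60.61° = -48.65°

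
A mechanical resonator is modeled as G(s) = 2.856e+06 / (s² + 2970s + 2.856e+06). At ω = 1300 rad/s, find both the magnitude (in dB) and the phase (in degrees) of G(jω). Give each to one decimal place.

|G| = -3.0 dB, ∠G = -73.2 deg

|(j1300)² + 2970(j1300) + 2.856e+06| = |1.166e+06 + j3.861e+06| = 4.033e+06
|G(j1300)| = 2.856e+06 / 4.033e+06 = 0.70812
20 log₁₀(0.70812) = -3.00 dB
∠[(j1300)² + 2970(j1300) + 2.856e+06] = ∠[1.166e+06 + j3.861e+06] = 73.20°
∠G(j1300) = −73.20° = -73.20°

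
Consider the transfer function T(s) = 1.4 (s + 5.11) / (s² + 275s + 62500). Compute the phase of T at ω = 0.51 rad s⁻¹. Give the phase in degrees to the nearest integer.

6°

∠(j0.51 + 5.11) = arctan(0.51/5.11) = 5.70°
∠[(j0.51)² + 275(j0.51) + 62500] = ∠[62500 + j140.25] = 0.13°
∠T(j0.51) = 5.70° − 0.13° = 5.57°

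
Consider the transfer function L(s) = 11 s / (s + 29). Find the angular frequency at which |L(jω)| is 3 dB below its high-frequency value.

For a single-pole high-pass, the −3 dB point is at the pole: ω = 29 rad s⁻¹.

29 rad s⁻¹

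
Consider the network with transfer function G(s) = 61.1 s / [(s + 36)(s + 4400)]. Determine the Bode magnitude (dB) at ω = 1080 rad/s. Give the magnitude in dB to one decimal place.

|j1080| = 1080
|j1080 + 36| = √(1080² + 36²) = 1081
|j1080 + 4400| = √(1080² + 4400²) = 4531
|G(j1080)| = 61.1 × 1080 / (1081 × 4531) = 0.013479
20 log₁₀(0.013479) = -37.41 dB

-37.4 dB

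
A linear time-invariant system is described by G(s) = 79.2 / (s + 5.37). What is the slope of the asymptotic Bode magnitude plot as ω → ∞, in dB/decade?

With 0 zeros and 1 pole, the high-frequency asymptotic slope is 20 × (0 − 1) = -20 dB/decade.

-20 dB/decade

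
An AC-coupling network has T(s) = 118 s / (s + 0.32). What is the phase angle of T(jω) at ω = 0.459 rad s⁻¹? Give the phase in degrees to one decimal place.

∠(j0.459) = 90.00°
∠(j0.459 + 0.32) = arctan(0.459/0.32) = 55.12°
∠T(j0.459) = 90.00° − 55.12° = 34.88°

34.9°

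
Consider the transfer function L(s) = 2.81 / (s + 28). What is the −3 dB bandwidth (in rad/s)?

For a single-pole low-pass, the −3 dB point is at the pole: ω = 28 rad/s.

28 rad/s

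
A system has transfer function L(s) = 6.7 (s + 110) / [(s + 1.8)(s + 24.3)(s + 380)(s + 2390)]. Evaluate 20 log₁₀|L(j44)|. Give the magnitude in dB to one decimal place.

|j44 + 110| = √(44² + 110²) = 118.5
|j44 + 1.8| = √(44² + 1.8²) = 44.04
|j44 + 24.3| = √(44² + 24.3²) = 50.26
|j44 + 380| = √(44² + 380²) = 382.5
|j44 + 2390| = √(44² + 2390²) = 2390
|L(j44)| = 6.7 × 118.5 / (44.04 × 50.26 × 382.5 × 2390) = 3.9217e-07
20 log₁₀(3.9217e-07) = -128.13 dB

-128.1 dB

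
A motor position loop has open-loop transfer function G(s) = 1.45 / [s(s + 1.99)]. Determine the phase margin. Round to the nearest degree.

Gain crossover: |G(jω)| = 1 at ω ≈ 0.689 rad s⁻¹.
∠G(j0.689) = −90° − arctan(0.689/1.99) ≈ -109.09°
PM = 180° + (-109.09°) = 70.91°

71°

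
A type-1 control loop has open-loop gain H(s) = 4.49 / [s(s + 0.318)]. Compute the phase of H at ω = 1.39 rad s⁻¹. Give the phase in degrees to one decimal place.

∠(j1.39 + 0.318) = arctan(1.39/0.318) = 77.11°
∠(j1.39) = 90.00°
∠H(j1.39) = − (77.11° + 90.00°) = -167.11°

-167.1°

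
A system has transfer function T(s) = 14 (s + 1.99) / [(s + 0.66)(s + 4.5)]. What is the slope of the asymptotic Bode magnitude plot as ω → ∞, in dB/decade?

With 1 zero and 2 poles, the high-frequency asymptotic slope is 20 × (1 − 2) = -20 dB/decade.

-20 dB/decade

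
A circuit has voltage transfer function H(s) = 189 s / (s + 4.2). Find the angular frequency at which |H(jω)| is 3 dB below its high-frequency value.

For a single-pole high-pass, the −3 dB point is at the pole: ω = 4.2 rad/s.

4.2 rad/s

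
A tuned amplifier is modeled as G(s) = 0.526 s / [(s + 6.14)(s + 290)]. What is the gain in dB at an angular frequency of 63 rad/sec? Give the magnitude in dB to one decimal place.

-55.1 dB

|j63| = 63
|j63 + 6.14| = √(63² + 6.14²) = 63.3
|j63 + 290| = √(63² + 290²) = 296.8
|G(j63)| = 0.526 × 63 / (63.3 × 296.8) = 0.0017641
20 log₁₀(0.0017641) = -55.07 dB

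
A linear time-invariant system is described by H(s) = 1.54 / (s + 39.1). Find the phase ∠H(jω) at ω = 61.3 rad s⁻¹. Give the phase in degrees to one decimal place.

∠(j61.3 + 39.1) = arctan(61.3/39.1) = 57.47°
∠H(j61.3) = −57.47° = -57.47°

-57.5°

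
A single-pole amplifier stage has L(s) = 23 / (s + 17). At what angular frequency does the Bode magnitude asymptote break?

17 rad/s

The single real pole at s = −17 gives a corner at ω = 17 rad/s.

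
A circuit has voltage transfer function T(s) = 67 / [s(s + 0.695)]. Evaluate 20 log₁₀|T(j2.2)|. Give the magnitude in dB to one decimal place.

|j2.2 + 0.695| = √(2.2² + 0.695²) = 2.307
|j2.2| = 2.2
|T(j2.2)| = 67 / (2.307 × 2.2) = 13.2
20 log₁₀(13.2) = 22.41 dB

22.4 dB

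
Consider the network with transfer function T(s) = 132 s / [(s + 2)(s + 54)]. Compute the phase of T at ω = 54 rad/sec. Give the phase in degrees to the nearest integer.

-43°

∠(j54) = 90.00°
∠(j54 + 2) = arctan(54/2) = 87.88°
∠(j54 + 54) = arctan(54/54) = 45.00°
∠T(j54) = 90.00° − (87.88° + 45.00°) = -42.88°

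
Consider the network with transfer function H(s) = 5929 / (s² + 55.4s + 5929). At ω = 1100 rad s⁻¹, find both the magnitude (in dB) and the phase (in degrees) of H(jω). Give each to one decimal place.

|(j1100)² + 55.4(j1100) + 5929| = |-1.2041e+06 + j60940| = 1.206e+06
|H(j1100)| = 5929 / 1.206e+06 = 0.0049178
20 log₁₀(0.0049178) = -46.16 dB
∠[(j1100)² + 55.4(j1100) + 5929] = ∠[-1.2041e+06 + j60940] = 177.10°
∠H(j1100) = −177.10° = -177.10°

|H| = -46.2 dB, ∠H = -177.1 deg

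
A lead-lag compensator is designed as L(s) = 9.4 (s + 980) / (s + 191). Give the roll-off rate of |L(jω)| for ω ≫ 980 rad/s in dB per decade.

0 dB/decade

With 1 zero and 1 pole, the high-frequency asymptotic slope is 20 × (1 − 1) = 0 dB/decade.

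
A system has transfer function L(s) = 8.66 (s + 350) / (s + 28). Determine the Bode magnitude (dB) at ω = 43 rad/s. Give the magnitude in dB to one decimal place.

|j43 + 350| = √(43² + 350²) = 352.6
|j43 + 28| = √(43² + 28²) = 51.31
|L(j43)| = 8.66 × 352.6 / 51.31 = 59.513
20 log₁₀(59.513) = 35.49 dB

35.5 dB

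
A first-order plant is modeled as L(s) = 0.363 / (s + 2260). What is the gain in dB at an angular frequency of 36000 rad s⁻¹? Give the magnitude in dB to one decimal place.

|j36000 + 2260| = √(36000² + 2260²) = 3.607e+04
|L(j36000)| = 0.363 / 3.607e+04 = 1.0064e-05
20 log₁₀(1.0064e-05) = -99.94 dB

-99.9 dB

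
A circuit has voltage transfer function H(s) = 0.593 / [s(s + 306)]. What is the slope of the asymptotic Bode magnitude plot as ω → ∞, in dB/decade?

-40 dB/decade

With 0 zeros and 2 poles, the high-frequency asymptotic slope is 20 × (0 − 2) = -40 dB/decade.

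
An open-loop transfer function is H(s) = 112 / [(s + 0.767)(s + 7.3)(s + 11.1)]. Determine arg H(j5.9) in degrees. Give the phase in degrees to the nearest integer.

∠(j5.9 + 0.767) = arctan(5.9/0.767) = 82.59°
∠(j5.9 + 7.3) = arctan(5.9/7.3) = 38.95°
∠(j5.9 + 11.1) = arctan(5.9/11.1) = 27.99°
∠H(j5.9) = − (82.59° + 38.95° + 27.99°) = -149.53°

-150 deg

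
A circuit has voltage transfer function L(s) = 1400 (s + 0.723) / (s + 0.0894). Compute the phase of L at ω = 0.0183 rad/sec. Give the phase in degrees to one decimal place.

-10.1°

∠(j0.0183 + 0.723) = arctan(0.0183/0.723) = 1.45°
∠(j0.0183 + 0.0894) = arctan(0.0183/0.0894) = 11.57°
∠L(j0.0183) = 1.45° − 11.57° = -10.12°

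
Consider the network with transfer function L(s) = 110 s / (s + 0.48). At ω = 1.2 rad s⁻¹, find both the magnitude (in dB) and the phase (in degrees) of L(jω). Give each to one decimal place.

|j1.2| = 1.2
|j1.2 + 0.48| = √(1.2² + 0.48²) = 1.292
|L(j1.2)| = 110 × 1.2 / 1.292 = 102.13
20 log₁₀(102.13) = 40.18 dB
∠(j1.2) = 90.00°
∠(j1.2 + 0.48) = arctan(1.2/0.48) = 68.20°
∠L(j1.2) = 90.00° − 68.20° = 21.80°

|L| = 40.2 dB, ∠L = 21.8 deg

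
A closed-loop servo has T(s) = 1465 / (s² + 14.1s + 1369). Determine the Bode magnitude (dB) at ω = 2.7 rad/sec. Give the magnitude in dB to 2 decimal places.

0.63 dB

|(j2.7)² + 14.1(j2.7) + 1369| = |1361.7 + j38.07| = 1362
|T(j2.7)| = 1465 / 1362 = 1.0754
20 log₁₀(1.0754) = 0.632 dB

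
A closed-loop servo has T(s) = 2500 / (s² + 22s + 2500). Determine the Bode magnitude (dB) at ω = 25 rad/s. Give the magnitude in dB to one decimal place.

|(j25)² + 22(j25) + 2500| = |1875 + j550| = 1954
|T(j25)| = 2500 / 1954 = 1.2794
20 log₁₀(1.2794) = 2.14 dB

2.1 dB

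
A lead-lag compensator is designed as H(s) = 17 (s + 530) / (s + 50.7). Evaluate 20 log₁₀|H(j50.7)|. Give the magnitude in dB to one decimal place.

42.0 dB

|j50.7 + 530| = √(50.7² + 530²) = 532.4
|j50.7 + 50.7| = √(50.7² + 50.7²) = 71.7
|H(j50.7)| = 17 × 532.4 / 71.7 = 126.24
20 log₁₀(126.24) = 42.02 dB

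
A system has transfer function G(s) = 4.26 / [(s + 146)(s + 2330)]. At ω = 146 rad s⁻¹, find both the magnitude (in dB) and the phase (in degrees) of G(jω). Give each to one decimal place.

|j146 + 146| = √(146² + 146²) = 206.5
|j146 + 2330| = √(146² + 2330²) = 2335
|G(j146)| = 4.26 / (206.5 × 2335) = 8.8376e-06
20 log₁₀(8.8376e-06) = -101.07 dB
∠(j146 + 146) = arctan(146/146) = 45.00°
∠(j146 + 2330) = arctan(146/2330) = 3.59°
∠G(j146) = − (45.00° + 3.59°) = -48.59°

|G| = -101.1 dB, ∠G = -48.6°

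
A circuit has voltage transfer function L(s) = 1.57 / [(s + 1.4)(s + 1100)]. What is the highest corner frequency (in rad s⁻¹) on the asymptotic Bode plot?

Break frequencies occur at each pole and zero magnitude: 1.4 rad s⁻¹, 1100 rad s⁻¹.
The highest is 1100 rad s⁻¹.

1100 rad s⁻¹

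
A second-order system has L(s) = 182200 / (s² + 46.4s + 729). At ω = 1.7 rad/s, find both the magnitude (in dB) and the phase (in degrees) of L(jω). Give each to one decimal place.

|L| = 47.9 dB, ∠L = -6.2 deg

|(j1.7)² + 46.4(j1.7) + 729| = |726.11 + j78.88| = 730.4
|L(j1.7)| = 182200 / 730.4 = 249.46
20 log₁₀(249.46) = 47.94 dB
∠[(j1.7)² + 46.4(j1.7) + 729] = ∠[726.11 + j78.88] = 6.20°
∠L(j1.7) = −6.20° = -6.20°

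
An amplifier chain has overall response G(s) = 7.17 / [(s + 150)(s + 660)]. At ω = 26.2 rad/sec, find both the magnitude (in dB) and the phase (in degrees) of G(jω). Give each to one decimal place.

|j26.2 + 150| = √(26.2² + 150²) = 152.3
|j26.2 + 660| = √(26.2² + 660²) = 660.5
|G(j26.2)| = 7.17 / (152.3 × 660.5) = 7.1288e-05
20 log₁₀(7.1288e-05) = -82.94 dB
∠(j26.2 + 150) = arctan(26.2/150) = 9.91°
∠(j26.2 + 660) = arctan(26.2/660) = 2.27°
∠G(j26.2) = − (9.91° + 2.27°) = -12.18°

|G| = -82.9 dB, ∠G = -12.2°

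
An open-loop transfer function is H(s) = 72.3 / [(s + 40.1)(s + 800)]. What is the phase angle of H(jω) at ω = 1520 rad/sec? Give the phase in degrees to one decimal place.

∠(j1520 + 40.1) = arctan(1520/40.1) = 88.49°
∠(j1520 + 800) = arctan(1520/800) = 62.24°
∠H(j1520) = − (88.49° + 62.24°) = -150.73°

-150.7°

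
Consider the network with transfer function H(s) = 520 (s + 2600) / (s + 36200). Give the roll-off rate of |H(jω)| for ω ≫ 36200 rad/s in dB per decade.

0 dB/decade

With 1 zero and 1 pole, the high-frequency asymptotic slope is 20 × (1 − 1) = 0 dB/decade.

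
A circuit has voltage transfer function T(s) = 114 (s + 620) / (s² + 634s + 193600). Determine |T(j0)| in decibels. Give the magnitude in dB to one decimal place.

T(0) = 114 × 620 / 193600 = 0.36508
20 log₁₀(0.36508) = -8.75 dB

-8.8 dB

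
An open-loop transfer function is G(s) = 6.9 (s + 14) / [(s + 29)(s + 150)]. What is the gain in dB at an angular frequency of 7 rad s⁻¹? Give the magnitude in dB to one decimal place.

|j7 + 14| = √(7² + 14²) = 15.65
|j7 + 29| = √(7² + 29²) = 29.83
|j7 + 150| = √(7² + 150²) = 150.2
|G(j7)| = 6.9 × 15.65 / (29.83 × 150.2) = 0.024109
20 log₁₀(0.024109) = -32.36 dB

-32.4 dB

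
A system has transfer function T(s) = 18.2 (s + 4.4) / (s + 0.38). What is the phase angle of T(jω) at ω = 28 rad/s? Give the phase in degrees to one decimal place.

-8.2 deg

∠(j28 + 4.4) = arctan(28/4.4) = 81.07°
∠(j28 + 0.38) = arctan(28/0.38) = 89.22°
∠T(j28) = 81.07° − 89.22° = -8.15°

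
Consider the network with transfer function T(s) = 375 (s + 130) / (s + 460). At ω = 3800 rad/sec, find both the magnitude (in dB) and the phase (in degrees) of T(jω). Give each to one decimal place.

|T| = 51.4 dB, ∠T = 4.9 deg

|j3800 + 130| = √(3800² + 130²) = 3802
|j3800 + 460| = √(3800² + 460²) = 3828
|T(j3800)| = 375 × 3802 / 3828 = 372.5
20 log₁₀(372.5) = 51.42 dB
∠(j3800 + 130) = arctan(3800/130) = 88.04°
∠(j3800 + 460) = arctan(3800/460) = 83.10°
∠T(j3800) = 88.04° − 83.10° = 4.94°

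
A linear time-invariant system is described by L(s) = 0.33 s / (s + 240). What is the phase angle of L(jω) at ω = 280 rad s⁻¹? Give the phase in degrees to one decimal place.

40.6 deg

∠(j280) = 90.00°
∠(j280 + 240) = arctan(280/240) = 49.40°
∠L(j280) = 90.00° − 49.40° = 40.60°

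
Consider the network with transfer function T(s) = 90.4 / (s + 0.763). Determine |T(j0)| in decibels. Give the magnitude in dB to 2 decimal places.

T(0) = 90.4 / 0.763 = 118.48
20 log₁₀(118.48) = 41.473 dB

41.47 dB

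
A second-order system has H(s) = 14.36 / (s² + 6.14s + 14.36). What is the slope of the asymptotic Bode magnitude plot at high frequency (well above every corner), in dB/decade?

-40 dB/decade

With 0 zeros and 2 poles, the high-frequency asymptotic slope is 20 × (0 − 2) = -40 dB/decade.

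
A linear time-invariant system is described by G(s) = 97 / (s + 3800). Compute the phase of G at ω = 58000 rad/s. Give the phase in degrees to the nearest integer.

-86°

∠(j58000 + 3800) = arctan(58000/3800) = 86.25°
∠G(j58000) = −86.25° = -86.25°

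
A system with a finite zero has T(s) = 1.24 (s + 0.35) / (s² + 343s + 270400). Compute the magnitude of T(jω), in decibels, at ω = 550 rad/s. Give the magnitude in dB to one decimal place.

-49.0 dB

|j550 + 0.35| = √(550² + 0.35²) = 550
|(j550)² + 343(j550) + 270400| = |-32100 + j1.8865e+05| = 1.914e+05
|T(j550)| = 1.24 × 550 / 1.914e+05 = 0.0035639
20 log₁₀(0.0035639) = -48.96 dB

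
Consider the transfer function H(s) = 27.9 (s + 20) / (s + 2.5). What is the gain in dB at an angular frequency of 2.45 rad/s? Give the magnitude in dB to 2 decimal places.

|j2.45 + 20| = √(2.45² + 20²) = 20.15
|j2.45 + 2.5| = √(2.45² + 2.5²) = 3.5
|H(j2.45)| = 27.9 × 20.15 / 3.5 = 160.6
20 log₁₀(160.6) = 44.115 dB

44.12 dB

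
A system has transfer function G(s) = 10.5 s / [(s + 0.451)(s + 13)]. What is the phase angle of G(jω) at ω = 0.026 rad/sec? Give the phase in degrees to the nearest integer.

87°

∠(j0.026) = 90.00°
∠(j0.026 + 0.451) = arctan(0.026/0.451) = 3.30°
∠(j0.026 + 13) = arctan(0.026/13) = 0.11°
∠G(j0.026) = 90.00° − (3.30° + 0.11°) = 86.59°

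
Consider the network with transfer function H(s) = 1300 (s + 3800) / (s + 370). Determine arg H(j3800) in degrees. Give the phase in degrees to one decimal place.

∠(j3800 + 3800) = arctan(3800/3800) = 45.00°
∠(j3800 + 370) = arctan(3800/370) = 84.44°
∠H(j3800) = 45.00° − 84.44° = -39.44°

-39.4 deg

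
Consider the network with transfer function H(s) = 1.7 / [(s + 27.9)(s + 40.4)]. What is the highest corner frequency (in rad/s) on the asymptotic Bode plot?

40.4 rad/s

Break frequencies occur at each pole and zero magnitude: 27.9 rad/s, 40.4 rad/s.
The highest is 40.4 rad/s.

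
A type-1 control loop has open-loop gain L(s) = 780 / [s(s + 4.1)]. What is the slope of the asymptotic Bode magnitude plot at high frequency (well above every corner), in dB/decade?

-40 dB/decade

With 0 zeros and 2 poles, the high-frequency asymptotic slope is 20 × (0 − 2) = -40 dB/decade.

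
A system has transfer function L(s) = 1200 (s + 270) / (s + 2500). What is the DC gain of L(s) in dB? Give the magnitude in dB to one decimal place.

L(0) = 1200 × 270 / 2500 = 129.6
20 log₁₀(129.6) = 42.25 dB

42.3 dB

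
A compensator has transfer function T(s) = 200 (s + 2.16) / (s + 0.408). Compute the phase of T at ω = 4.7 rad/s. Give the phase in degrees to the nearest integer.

∠(j4.7 + 2.16) = arctan(4.7/2.16) = 65.32°
∠(j4.7 + 0.408) = arctan(4.7/0.408) = 85.04°
∠T(j4.7) = 65.32° − 85.04° = -19.72°

-20°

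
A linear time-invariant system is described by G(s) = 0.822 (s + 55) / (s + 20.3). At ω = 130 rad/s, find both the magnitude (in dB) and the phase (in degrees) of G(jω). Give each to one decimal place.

|j130 + 55| = √(130² + 55²) = 141.2
|j130 + 20.3| = √(130² + 20.3²) = 131.6
|G(j130)| = 0.822 × 141.2 / 131.6 = 0.88185
20 log₁₀(0.88185) = -1.09 dB
∠(j130 + 55) = arctan(130/55) = 67.07°
∠(j130 + 20.3) = arctan(130/20.3) = 81.12°
∠G(j130) = 67.07° − 81.12° = -14.06°

|G| = -1.1 dB, ∠G = -14.1°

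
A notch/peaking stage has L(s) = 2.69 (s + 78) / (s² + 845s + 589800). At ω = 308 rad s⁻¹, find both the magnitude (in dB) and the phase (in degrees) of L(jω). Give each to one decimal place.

|j308 + 78| = √(308² + 78²) = 317.7
|(j308)² + 845(j308) + 589800| = |4.9494e+05 + j2.6026e+05| = 5.592e+05
|L(j308)| = 2.69 × 317.7 / 5.592e+05 = 0.0015284
20 log₁₀(0.0015284) = -56.32 dB
∠(j308 + 78) = arctan(308/78) = 75.79°
∠[(j308)² + 845(j308) + 589800] = ∠[4.9494e+05 + j2.6026e+05] = 27.74°
∠L(j308) = 75.79° − 27.74° = 48.05°

|L| = -56.3 dB, ∠L = 48.1 deg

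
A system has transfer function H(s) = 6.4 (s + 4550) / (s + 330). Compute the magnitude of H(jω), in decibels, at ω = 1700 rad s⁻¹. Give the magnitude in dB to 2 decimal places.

|j1700 + 4550| = √(1700² + 4550²) = 4857
|j1700 + 330| = √(1700² + 330²) = 1732
|H(j1700)| = 6.4 × 4857 / 1732 = 17.951
20 log₁₀(17.951) = 25.082 dB

25.08 dB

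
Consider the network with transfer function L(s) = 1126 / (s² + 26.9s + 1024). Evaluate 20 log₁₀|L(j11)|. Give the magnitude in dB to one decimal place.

1.5 dB

|(j11)² + 26.9(j11) + 1024| = |903 + j295.9| = 950.2
|L(j11)| = 1126 / 950.2 = 1.185
20 log₁₀(1.185) = 1.47 dB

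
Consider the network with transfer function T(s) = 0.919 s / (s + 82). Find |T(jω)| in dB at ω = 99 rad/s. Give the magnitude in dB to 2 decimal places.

-3.00 dB

|j99| = 99
|j99 + 82| = √(99² + 82²) = 128.5
|T(j99)| = 0.919 × 99 / 128.5 = 0.70775
20 log₁₀(0.70775) = -3.002 dB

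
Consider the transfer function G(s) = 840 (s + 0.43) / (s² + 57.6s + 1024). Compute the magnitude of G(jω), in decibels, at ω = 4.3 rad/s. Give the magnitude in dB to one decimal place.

10.9 dB

|j4.3 + 0.43| = √(4.3² + 0.43²) = 4.321
|(j4.3)² + 57.6(j4.3) + 1024| = |1005.5 + j247.68| = 1036
|G(j4.3)| = 840 × 4.321 / 1036 = 3.5053
20 log₁₀(3.5053) = 10.89 dB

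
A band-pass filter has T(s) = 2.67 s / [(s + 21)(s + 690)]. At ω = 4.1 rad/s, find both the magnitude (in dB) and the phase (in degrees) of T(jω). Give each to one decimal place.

|T| = -62.6 dB, ∠T = 78.6°

|j4.1| = 4.1
|j4.1 + 21| = √(4.1² + 21²) = 21.4
|j4.1 + 690| = √(4.1² + 690²) = 690
|T(j4.1)| = 2.67 × 4.1 / (21.4 × 690) = 0.00074147
20 log₁₀(0.00074147) = -62.60 dB
∠(j4.1) = 90.00°
∠(j4.1 + 21) = arctan(4.1/21) = 11.05°
∠(j4.1 + 690) = arctan(4.1/690) = 0.34°
∠T(j4.1) = 90.00° − (11.05° + 0.34°) = 78.61°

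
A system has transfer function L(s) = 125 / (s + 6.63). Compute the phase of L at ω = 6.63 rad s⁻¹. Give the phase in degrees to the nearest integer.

-45°

∠(j6.63 + 6.63) = arctan(6.63/6.63) = 45.00°
∠L(j6.63) = −45.00° = -45.00°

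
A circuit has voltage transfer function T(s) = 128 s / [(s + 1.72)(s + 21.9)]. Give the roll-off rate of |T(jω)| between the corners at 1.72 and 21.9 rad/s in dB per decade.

In this band the factors already past their corner are: 1 differentiator zero, pole at 1.72; net slope = 0 dB/decade.

0 dB/decade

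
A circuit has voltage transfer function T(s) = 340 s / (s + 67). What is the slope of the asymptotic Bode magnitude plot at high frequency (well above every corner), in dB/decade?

0 dB/decade

With 1 zero and 1 pole, the high-frequency asymptotic slope is 20 × (1 − 1) = 0 dB/decade.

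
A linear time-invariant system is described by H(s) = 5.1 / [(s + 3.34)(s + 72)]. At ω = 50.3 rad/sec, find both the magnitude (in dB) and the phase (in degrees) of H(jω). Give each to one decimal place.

|j50.3 + 3.34| = √(50.3² + 3.34²) = 50.41
|j50.3 + 72| = √(50.3² + 72²) = 87.83
|H(j50.3)| = 5.1 / (50.41 × 87.83) = 0.0011519
20 log₁₀(0.0011519) = -58.77 dB
∠(j50.3 + 3.34) = arctan(50.3/3.34) = 86.20°
∠(j50.3 + 72) = arctan(50.3/72) = 34.94°
∠H(j50.3) = − (86.20° + 34.94°) = -121.14°

|H| = -58.8 dB, ∠H = -121.1°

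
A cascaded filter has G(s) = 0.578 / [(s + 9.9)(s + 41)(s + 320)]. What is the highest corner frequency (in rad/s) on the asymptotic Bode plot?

Break frequencies occur at each pole and zero magnitude: 9.9 rad/s, 41 rad/s, 320 rad/s.
The highest is 320 rad/s.

320 rad/s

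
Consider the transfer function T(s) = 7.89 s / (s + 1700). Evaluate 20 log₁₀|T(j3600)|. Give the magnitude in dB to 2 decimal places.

|j3600| = 3600
|j3600 + 1700| = √(3600² + 1700²) = 3981
|T(j3600)| = 7.89 × 3600 / 3981 = 7.1345
20 log₁₀(7.1345) = 17.067 dB

17.07 dB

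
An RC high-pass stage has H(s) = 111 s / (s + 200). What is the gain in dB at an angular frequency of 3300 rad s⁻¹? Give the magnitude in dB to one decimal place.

|j3300| = 3300
|j3300 + 200| = √(3300² + 200²) = 3306
|H(j3300)| = 111 × 3300 / 3306 = 110.8
20 log₁₀(110.8) = 40.89 dB

40.9 dB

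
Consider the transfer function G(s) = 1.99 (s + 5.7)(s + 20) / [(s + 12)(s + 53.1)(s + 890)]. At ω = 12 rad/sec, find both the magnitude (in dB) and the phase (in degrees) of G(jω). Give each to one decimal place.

|j12 + 5.7| = √(12² + 5.7²) = 13.28
|j12 + 20| = √(12² + 20²) = 23.32
|j12 + 12| = √(12² + 12²) = 16.97
|j12 + 53.1| = √(12² + 53.1²) = 54.44
|j12 + 890| = √(12² + 890²) = 890.1
|G(j12)| = 1.99 × 13.28 × 23.32 / (16.97 × 54.44 × 890.1) = 0.00074985
20 log₁₀(0.00074985) = -62.50 dB
∠(j12 + 5.7) = arctan(12/5.7) = 64.59°
∠(j12 + 20) = arctan(12/20) = 30.96°
∠(j12 + 12) = arctan(12/12) = 45.00°
∠(j12 + 53.1) = arctan(12/53.1) = 12.73°
∠(j12 + 890) = arctan(12/890) = 0.77°
∠G(j12) = 64.59° + 30.96° − (45.00° + 12.73° + 0.77°) = 37.05°

|G| = -62.5 dB, ∠G = 37.0 deg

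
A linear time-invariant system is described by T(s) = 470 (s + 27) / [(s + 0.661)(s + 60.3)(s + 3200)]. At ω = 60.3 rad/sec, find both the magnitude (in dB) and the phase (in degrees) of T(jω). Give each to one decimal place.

|T| = -54.5 dB, ∠T = -69.6 deg

|j60.3 + 27| = √(60.3² + 27²) = 66.07
|j60.3 + 0.661| = √(60.3² + 0.661²) = 60.3
|j60.3 + 60.3| = √(60.3² + 60.3²) = 85.28
|j60.3 + 3200| = √(60.3² + 3200²) = 3201
|T(j60.3)| = 470 × 66.07 / (60.3 × 85.28 × 3201) = 0.0018867
20 log₁₀(0.0018867) = -54.49 dB
∠(j60.3 + 27) = arctan(60.3/27) = 65.88°
∠(j60.3 + 0.661) = arctan(60.3/0.661) = 89.37°
∠(j60.3 + 60.3) = arctan(60.3/60.3) = 45.00°
∠(j60.3 + 3200) = arctan(60.3/3200) = 1.08°
∠T(j60.3) = 65.88° − (89.37° + 45.00° + 1.08°) = -69.57°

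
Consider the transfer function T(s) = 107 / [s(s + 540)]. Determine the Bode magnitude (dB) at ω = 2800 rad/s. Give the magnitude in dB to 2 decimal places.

-97.46 dB

|j2800 + 540| = √(2800² + 540²) = 2852
|j2800| = 2800
|T(j2800)| = 107 / (2852 × 2800) = 1.3401e-05
20 log₁₀(1.3401e-05) = -97.457 dB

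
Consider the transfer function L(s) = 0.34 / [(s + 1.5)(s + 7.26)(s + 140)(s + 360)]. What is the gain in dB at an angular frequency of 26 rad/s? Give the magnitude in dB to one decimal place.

|j26 + 1.5| = √(26² + 1.5²) = 26.04
|j26 + 7.26| = √(26² + 7.26²) = 26.99
|j26 + 140| = √(26² + 140²) = 142.4
|j26 + 360| = √(26² + 360²) = 360.9
|L(j26)| = 0.34 / (26.04 × 26.99 × 142.4 × 360.9) = 9.4099e-09
20 log₁₀(9.4099e-09) = -160.53 dB

-160.5 dB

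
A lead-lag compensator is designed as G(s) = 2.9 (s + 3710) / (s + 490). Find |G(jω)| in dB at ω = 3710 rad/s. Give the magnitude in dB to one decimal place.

12.2 dB

|j3710 + 3710| = √(3710² + 3710²) = 5247
|j3710 + 490| = √(3710² + 490²) = 3742
|G(j3710)| = 2.9 × 5247 / 3742 = 4.0659
20 log₁₀(4.0659) = 12.18 dB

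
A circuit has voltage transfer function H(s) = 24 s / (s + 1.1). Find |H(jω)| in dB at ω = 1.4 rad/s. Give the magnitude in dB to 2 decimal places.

|j1.4| = 1.4
|j1.4 + 1.1| = √(1.4² + 1.1²) = 1.78
|H(j1.4)| = 24 × 1.4 / 1.78 = 18.872
20 log₁₀(18.872) = 25.516 dB

25.52 dB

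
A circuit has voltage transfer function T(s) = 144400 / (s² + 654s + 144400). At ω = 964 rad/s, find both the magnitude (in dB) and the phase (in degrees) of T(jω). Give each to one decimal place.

|(j964)² + 654(j964) + 144400| = |-7.849e+05 + j6.3046e+05| = 1.007e+06
|T(j964)| = 144400 / 1.007e+06 = 0.14343
20 log₁₀(0.14343) = -16.87 dB
∠[(j964)² + 654(j964) + 144400] = ∠[-7.849e+05 + j6.3046e+05] = 141.23°
∠T(j964) = −141.23° = -141.23°

|T| = -16.9 dB, ∠T = -141.2 deg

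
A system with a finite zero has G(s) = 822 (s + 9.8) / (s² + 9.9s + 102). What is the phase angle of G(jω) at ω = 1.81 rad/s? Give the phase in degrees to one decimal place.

0.2 deg

∠(j1.81 + 9.8) = arctan(1.81/9.8) = 10.46°
∠[(j1.81)² + 9.9(j1.81) + 102] = ∠[98.724 + j17.919] = 10.29°
∠G(j1.81) = 10.46° − 10.29° = 0.18°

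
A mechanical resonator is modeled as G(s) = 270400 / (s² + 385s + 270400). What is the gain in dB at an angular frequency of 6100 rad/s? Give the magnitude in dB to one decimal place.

|(j6100)² + 385(j6100) + 270400| = |-3.694e+07 + j2.3485e+06| = 3.701e+07
|G(j6100)| = 270400 / 3.701e+07 = 0.0073053
20 log₁₀(0.0073053) = -42.73 dB

-42.7 dB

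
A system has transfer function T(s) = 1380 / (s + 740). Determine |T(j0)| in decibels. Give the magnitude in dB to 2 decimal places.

T(0) = 1380 / 740 = 1.8649
20 log₁₀(1.8649) = 5.413 dB

5.41 dB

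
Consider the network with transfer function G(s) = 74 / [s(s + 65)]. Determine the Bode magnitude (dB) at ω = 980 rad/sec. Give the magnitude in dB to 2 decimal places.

-82.28 dB

|j980 + 65| = √(980² + 65²) = 982.2
|j980| = 980
|G(j980)| = 74 / (982.2 × 980) = 7.6882e-05
20 log₁₀(7.6882e-05) = -82.283 dB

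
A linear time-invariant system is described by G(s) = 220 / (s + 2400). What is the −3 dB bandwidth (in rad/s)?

For a single-pole low-pass, the −3 dB point is at the pole: ω = 2400 rad/s.

2400 rad/s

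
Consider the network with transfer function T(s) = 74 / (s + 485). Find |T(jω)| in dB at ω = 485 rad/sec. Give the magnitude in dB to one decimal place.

-19.3 dB

|j485 + 485| = √(485² + 485²) = 685.9
|T(j485)| = 74 / 685.9 = 0.10789
20 log₁₀(0.10789) = -19.34 dB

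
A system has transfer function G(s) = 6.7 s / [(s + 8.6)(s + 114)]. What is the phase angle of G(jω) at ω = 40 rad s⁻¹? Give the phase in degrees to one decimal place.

-7.2 deg

∠(j40) = 90.00°
∠(j40 + 8.6) = arctan(40/8.6) = 77.87°
∠(j40 + 114) = arctan(40/114) = 19.33°
∠G(j40) = 90.00° − (77.87° + 19.33°) = -7.20°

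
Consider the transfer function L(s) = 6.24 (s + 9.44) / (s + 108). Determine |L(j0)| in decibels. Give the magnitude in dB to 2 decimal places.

-5.27 dB

L(0) = 6.24 × 9.44 / 108 = 0.54542
20 log₁₀(0.54542) = -5.265 dB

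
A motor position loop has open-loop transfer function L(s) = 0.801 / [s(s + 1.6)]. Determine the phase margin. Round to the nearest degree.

73°

Gain crossover: |L(jω)| = 1 at ω ≈ 0.48 rad s⁻¹.
∠L(j0.48) = −90° − arctan(0.48/1.6) ≈ -106.68°
PM = 180° + (-106.68°) = 73.32°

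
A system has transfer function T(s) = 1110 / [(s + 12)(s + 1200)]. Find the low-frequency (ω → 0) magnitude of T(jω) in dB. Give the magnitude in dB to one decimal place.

T(0) = 1110 / (12 × 1200) = 0.077083
20 log₁₀(0.077083) = -22.26 dB

-22.3 dB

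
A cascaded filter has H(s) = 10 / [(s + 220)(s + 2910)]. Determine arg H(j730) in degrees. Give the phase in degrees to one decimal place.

∠(j730 + 220) = arctan(730/220) = 73.23°
∠(j730 + 2910) = arctan(730/2910) = 14.08°
∠H(j730) = − (73.23° + 14.08°) = -87.31°

-87.3 deg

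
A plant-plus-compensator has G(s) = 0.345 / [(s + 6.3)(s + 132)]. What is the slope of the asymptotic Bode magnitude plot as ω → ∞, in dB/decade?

-40 dB/decade

With 0 zeros and 2 poles, the high-frequency asymptotic slope is 20 × (0 − 2) = -40 dB/decade.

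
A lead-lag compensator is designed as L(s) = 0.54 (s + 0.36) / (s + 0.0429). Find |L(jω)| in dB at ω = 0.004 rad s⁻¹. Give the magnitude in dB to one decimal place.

|j0.004 + 0.36| = √(0.004² + 0.36²) = 0.36
|j0.004 + 0.0429| = √(0.004² + 0.0429²) = 0.04309
|L(j0.004)| = 0.54 × 0.36 / 0.04309 = 4.5122
20 log₁₀(4.5122) = 13.09 dB

13.1 dB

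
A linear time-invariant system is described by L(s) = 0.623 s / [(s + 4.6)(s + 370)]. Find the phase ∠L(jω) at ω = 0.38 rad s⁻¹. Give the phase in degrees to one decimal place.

∠(j0.38) = 90.00°
∠(j0.38 + 4.6) = arctan(0.38/4.6) = 4.72°
∠(j0.38 + 370) = arctan(0.38/370) = 0.06°
∠L(j0.38) = 90.00° − (4.72° + 0.06°) = 85.22°

85.2°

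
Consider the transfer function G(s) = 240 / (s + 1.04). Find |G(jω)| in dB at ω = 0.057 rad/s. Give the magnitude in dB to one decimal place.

|j0.057 + 1.04| = √(0.057² + 1.04²) = 1.042
|G(j0.057)| = 240 / 1.042 = 230.42
20 log₁₀(230.42) = 47.25 dB

47.3 dB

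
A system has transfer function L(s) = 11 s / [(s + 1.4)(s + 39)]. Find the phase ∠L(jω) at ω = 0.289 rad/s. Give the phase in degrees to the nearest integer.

78°

∠(j0.289) = 90.00°
∠(j0.289 + 1.4) = arctan(0.289/1.4) = 11.66°
∠(j0.289 + 39) = arctan(0.289/39) = 0.42°
∠L(j0.289) = 90.00° − (11.66° + 0.42°) = 77.91°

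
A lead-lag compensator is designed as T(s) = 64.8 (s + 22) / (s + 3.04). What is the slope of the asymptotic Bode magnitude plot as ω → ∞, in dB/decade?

0 dB/decade

With 1 zero and 1 pole, the high-frequency asymptotic slope is 20 × (1 − 1) = 0 dB/decade.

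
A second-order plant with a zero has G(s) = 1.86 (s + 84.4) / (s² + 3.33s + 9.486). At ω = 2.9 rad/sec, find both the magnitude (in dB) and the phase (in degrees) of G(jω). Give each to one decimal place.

|j2.9 + 84.4| = √(2.9² + 84.4²) = 84.45
|(j2.9)² + 3.33(j2.9) + 9.486| = |1.076 + j9.657| = 9.717
|G(j2.9)| = 1.86 × 84.45 / 9.717 = 16.166
20 log₁₀(16.166) = 24.17 dB
∠(j2.9 + 84.4) = arctan(2.9/84.4) = 1.97°
∠[(j2.9)² + 3.33(j2.9) + 9.486] = ∠[1.076 + j9.657] = 83.64°
∠G(j2.9) = 1.97° − 83.64° = -81.67°

|G| = 24.2 dB, ∠G = -81.7°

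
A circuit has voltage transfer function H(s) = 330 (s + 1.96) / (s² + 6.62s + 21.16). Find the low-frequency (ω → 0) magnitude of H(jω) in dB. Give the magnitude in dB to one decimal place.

H(0) = 330 × 1.96 / 21.16 = 30.567
20 log₁₀(30.567) = 29.71 dB

29.7 dB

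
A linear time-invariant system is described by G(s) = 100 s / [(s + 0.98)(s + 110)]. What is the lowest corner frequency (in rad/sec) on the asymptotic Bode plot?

0.98 rad/sec

Break frequencies occur at each pole and zero magnitude: 0.98 rad/sec, 110 rad/sec.
The lowest is 0.98 rad/sec.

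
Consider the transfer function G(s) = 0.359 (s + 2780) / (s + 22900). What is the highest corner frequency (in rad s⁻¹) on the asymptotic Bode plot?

Break frequencies occur at each pole and zero magnitude: 2780 rad s⁻¹, 22900 rad s⁻¹.
The highest is 22900 rad s⁻¹.

22900 rad s⁻¹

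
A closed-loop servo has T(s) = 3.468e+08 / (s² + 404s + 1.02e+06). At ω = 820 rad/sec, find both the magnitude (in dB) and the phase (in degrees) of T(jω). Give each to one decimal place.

|(j820)² + 404(j820) + 1.02e+06| = |3.476e+05 + j3.3128e+05| = 4.802e+05
|T(j820)| = 3.468e+08 / 4.802e+05 = 722.23
20 log₁₀(722.23) = 57.17 dB
∠[(j820)² + 404(j820) + 1.02e+06] = ∠[3.476e+05 + j3.3128e+05] = 43.62°
∠T(j820) = −43.62° = -43.62°

|T| = 57.2 dB, ∠T = -43.6°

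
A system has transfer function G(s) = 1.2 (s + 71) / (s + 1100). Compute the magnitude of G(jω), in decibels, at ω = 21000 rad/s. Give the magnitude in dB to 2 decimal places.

1.57 dB

|j21000 + 71| = √(21000² + 71²) = 2.1e+04
|j21000 + 1100| = √(21000² + 1100²) = 2.103e+04
|G(j21000)| = 1.2 × 2.1e+04 / 2.103e+04 = 1.1984
20 log₁₀(1.1984) = 1.572 dB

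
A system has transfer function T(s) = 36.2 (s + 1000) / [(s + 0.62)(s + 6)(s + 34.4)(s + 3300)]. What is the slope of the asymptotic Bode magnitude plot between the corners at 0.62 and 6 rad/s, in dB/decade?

In this band the factors already past their corner are: pole at 0.62; net slope = -20 dB/decade.

-20 dB/decade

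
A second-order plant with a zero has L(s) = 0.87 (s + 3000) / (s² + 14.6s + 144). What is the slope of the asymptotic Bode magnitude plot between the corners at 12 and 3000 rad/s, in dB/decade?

-40 dB/decade

In this band the factors already past their corner are: complex pole pair at ωₙ ≈ 12; net slope = -40 dB/decade.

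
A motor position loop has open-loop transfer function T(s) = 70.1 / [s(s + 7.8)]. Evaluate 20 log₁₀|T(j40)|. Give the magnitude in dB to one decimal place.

-27.3 dB

|j40 + 7.8| = √(40² + 7.8²) = 40.75
|j40| = 40
|T(j40)| = 70.1 / (40.75 × 40) = 0.043003
20 log₁₀(0.043003) = -27.33 dB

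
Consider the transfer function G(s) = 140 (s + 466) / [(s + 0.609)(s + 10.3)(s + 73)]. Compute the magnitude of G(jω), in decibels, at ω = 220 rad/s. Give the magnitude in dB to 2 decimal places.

|j220 + 466| = √(220² + 466²) = 515.3
|j220 + 0.609| = √(220² + 0.609²) = 220
|j220 + 10.3| = √(220² + 10.3²) = 220.2
|j220 + 73| = √(220² + 73²) = 231.8
|G(j220)| = 140 × 515.3 / (220 × 220.2 × 231.8) = 0.0064236
20 log₁₀(0.0064236) = -43.844 dB

-43.84 dB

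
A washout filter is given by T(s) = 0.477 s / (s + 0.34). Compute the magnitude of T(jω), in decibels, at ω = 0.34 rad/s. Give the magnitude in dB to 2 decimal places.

|j0.34| = 0.34
|j0.34 + 0.34| = √(0.34² + 0.34²) = 0.4808
|T(j0.34)| = 0.477 × 0.34 / 0.4808 = 0.33729
20 log₁₀(0.33729) = -9.440 dB

-9.44 dB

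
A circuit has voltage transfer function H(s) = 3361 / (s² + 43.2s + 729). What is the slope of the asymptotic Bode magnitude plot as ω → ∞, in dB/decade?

-40 dB/decade

With 0 zeros and 2 poles, the high-frequency asymptotic slope is 20 × (0 − 2) = -40 dB/decade.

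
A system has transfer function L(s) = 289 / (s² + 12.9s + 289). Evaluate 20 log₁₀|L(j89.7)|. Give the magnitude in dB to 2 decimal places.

-28.67 dB

|(j89.7)² + 12.9(j89.7) + 289| = |-7757.1 + j1157.1| = 7843
|L(j89.7)| = 289 / 7843 = 0.036849
20 log₁₀(0.036849) = -28.672 dB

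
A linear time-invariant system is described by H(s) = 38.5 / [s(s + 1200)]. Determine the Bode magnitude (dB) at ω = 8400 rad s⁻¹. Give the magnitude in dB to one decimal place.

-125.3 dB

|j8400 + 1200| = √(8400² + 1200²) = 8485
|j8400| = 8400
|H(j8400)| = 38.5 / (8485 × 8400) = 5.4015e-07
20 log₁₀(5.4015e-07) = -125.35 dB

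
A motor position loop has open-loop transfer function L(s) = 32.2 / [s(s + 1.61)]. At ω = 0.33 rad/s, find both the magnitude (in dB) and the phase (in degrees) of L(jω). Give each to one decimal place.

|L| = 35.5 dB, ∠L = -101.6°

|j0.33 + 1.61| = √(0.33² + 1.61²) = 1.643
|j0.33| = 0.33
|L(j0.33)| = 32.2 / (1.643 × 0.33) = 59.372
20 log₁₀(59.372) = 35.47 dB
∠(j0.33 + 1.61) = arctan(0.33/1.61) = 11.58°
∠(j0.33) = 90.00°
∠L(j0.33) = − (11.58° + 90.00°) = -101.58°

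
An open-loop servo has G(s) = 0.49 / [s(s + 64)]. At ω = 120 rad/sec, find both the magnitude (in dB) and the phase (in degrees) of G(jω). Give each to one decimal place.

|G| = -90.5 dB, ∠G = -151.9°

|j120 + 64| = √(120² + 64²) = 136
|j120| = 120
|G(j120)| = 0.49 / (136 × 120) = 3.0025e-05
20 log₁₀(3.0025e-05) = -90.45 dB
∠(j120 + 64) = arctan(120/64) = 61.93°
∠(j120) = 90.00°
∠G(j120) = − (61.93° + 90.00°) = -151.93°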